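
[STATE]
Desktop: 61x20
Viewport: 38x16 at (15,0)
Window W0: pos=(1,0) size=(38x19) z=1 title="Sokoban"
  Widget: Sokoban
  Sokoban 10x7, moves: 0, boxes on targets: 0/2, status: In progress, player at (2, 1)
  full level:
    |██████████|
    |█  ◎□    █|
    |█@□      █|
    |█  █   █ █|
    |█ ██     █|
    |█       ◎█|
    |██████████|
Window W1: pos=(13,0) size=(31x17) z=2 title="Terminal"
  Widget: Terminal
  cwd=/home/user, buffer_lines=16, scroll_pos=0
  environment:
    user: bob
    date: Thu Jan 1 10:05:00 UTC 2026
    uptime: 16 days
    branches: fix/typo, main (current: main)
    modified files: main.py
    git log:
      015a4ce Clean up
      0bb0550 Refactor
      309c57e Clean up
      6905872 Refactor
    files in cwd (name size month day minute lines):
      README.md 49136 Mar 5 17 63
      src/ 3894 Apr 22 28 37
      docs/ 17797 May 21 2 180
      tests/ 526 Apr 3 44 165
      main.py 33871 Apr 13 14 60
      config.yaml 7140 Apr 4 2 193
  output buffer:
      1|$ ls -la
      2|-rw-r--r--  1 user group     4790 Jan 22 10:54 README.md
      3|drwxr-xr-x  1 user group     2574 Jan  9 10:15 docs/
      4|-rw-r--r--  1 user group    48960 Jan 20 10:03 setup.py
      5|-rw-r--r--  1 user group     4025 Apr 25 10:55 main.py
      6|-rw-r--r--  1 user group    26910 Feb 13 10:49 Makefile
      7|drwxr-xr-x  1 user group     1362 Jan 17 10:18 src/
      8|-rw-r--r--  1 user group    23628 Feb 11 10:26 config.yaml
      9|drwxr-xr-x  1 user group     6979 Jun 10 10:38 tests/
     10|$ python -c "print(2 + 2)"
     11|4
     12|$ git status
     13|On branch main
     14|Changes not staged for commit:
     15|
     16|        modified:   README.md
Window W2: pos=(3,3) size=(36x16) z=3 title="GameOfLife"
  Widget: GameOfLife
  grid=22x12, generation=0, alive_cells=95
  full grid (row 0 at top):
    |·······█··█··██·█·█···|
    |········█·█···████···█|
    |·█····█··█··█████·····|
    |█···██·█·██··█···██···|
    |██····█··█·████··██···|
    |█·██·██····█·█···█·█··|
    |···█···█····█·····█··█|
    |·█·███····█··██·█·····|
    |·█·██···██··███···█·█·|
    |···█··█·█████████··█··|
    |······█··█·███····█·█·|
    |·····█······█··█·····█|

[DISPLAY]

━━━━━━━━━━━━━━━━━━━━━━━━━━━━┓         
Terminal                    ┃         
────────────────────────────┨         
━━━━━━━━━━━━━━━━━━━━━━━┓    ┃         
                       ┃    ┃         
───────────────────────┨    ┃         
                       ┃   4┃         
··██·█·█···            ┃    ┃         
···████···█            ┃   2┃         
·█████·····            ┃    ┃         
··█···██···            ┃   2┃         
████··██···            ┃    ┃         
█·█···█·█··            ┃"   ┃         
·█·····█··█            ┃    ┃         
··██·█·····            ┃    ┃         
·███···█·█·            ┃    ┃         


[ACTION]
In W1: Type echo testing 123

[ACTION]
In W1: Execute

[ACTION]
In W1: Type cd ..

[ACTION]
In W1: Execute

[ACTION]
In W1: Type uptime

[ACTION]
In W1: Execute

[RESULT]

━━━━━━━━━━━━━━━━━━━━━━━━━━━━┓         
Terminal                    ┃         
────────────────────────────┨         
━━━━━━━━━━━━━━━━━━━━━━━┓    ┃         
                       ┃    ┃         
───────────────────────┨    ┃         
                       ┃mmit┃         
··██·█·█···            ┃    ┃         
···████···█            ┃E.md┃         
·█████·····            ┃    ┃         
··█···██···            ┃    ┃         
████··██···            ┃    ┃         
█·█···█·█··            ┃    ┃         
·█·····█··█            ┃    ┃         
··██·█·····            ┃    ┃         
·███···█·█·            ┃    ┃         


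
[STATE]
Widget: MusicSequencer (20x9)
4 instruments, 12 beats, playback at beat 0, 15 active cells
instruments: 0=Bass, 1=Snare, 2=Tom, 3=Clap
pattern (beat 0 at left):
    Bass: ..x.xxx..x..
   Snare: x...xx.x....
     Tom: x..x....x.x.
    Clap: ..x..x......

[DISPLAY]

      ▼12345678901  
  Bass··█·███··█··  
 Snare█···██·█····  
   Tom█··█····█·█·  
  Clap··█··█······  
                    
                    
                    
                    


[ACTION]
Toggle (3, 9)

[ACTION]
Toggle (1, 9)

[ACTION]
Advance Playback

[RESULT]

      0▼2345678901  
  Bass··█·███··█··  
 Snare█···██·█·█··  
   Tom█··█····█·█·  
  Clap··█··█···█··  
                    
                    
                    
                    


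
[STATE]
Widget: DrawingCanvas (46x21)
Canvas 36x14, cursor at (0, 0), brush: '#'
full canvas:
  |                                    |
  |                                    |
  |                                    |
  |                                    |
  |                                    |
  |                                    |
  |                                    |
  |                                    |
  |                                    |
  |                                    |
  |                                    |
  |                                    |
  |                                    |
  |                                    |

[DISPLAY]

+                                             
                                              
                                              
                                              
                                              
                                              
                                              
                                              
                                              
                                              
                                              
                                              
                                              
                                              
                                              
                                              
                                              
                                              
                                              
                                              
                                              


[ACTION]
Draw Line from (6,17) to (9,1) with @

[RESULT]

+                                             
                                              
                                              
                                              
                                              
                                              
               @@@                            
         @@@@@@                               
    @@@@@                                     
 @@@                                          
                                              
                                              
                                              
                                              
                                              
                                              
                                              
                                              
                                              
                                              
                                              


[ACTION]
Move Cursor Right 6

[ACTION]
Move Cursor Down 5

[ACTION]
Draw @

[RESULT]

                                              
                                              
                                              
                                              
                                              
      @                                       
               @@@                            
         @@@@@@                               
    @@@@@                                     
 @@@                                          
                                              
                                              
                                              
                                              
                                              
                                              
                                              
                                              
                                              
                                              
                                              


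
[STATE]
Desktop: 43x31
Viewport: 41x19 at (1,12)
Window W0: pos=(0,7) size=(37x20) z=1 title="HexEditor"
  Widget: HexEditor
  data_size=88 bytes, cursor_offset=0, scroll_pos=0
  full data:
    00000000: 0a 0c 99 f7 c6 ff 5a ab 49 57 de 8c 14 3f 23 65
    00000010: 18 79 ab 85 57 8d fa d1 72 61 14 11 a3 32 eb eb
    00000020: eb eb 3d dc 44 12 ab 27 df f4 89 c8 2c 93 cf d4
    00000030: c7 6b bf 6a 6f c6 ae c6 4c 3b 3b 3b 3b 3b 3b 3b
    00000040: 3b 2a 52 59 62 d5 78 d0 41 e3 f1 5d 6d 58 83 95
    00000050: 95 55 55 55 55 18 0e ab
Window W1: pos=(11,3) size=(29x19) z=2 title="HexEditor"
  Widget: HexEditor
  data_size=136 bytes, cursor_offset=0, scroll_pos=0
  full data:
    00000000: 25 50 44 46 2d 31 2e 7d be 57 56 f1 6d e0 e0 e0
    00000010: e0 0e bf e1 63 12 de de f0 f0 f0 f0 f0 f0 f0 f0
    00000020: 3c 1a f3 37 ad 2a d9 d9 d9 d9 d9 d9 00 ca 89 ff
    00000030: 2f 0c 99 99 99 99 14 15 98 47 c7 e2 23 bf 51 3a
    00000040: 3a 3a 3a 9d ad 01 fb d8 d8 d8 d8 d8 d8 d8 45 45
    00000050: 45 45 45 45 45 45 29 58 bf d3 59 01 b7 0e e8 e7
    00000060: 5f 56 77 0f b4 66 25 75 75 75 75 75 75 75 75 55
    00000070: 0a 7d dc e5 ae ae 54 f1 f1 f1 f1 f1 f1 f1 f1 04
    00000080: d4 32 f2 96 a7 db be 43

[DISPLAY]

00000020  ┃00000060  5f 56 77 0f b4 66┃  
00000030  ┃00000070  0a 7d dc e5 ae ae┃  
00000040  ┃00000080  d4 32 f2 96 a7 db┃  
00000050  ┃                           ┃  
          ┃                           ┃  
          ┃                           ┃  
          ┃                           ┃  
          ┃                           ┃  
          ┃                           ┃  
          ┗━━━━━━━━━━━━━━━━━━━━━━━━━━━┛  
                                   ┃     
                                   ┃     
                                   ┃     
                                   ┃     
━━━━━━━━━━━━━━━━━━━━━━━━━━━━━━━━━━━┛     
                                         
                                         
                                         
                                         


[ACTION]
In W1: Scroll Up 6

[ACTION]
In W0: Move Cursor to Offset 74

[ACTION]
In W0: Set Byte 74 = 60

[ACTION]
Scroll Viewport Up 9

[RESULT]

          ┏━━━━━━━━━━━━━━━━━━━━━━━━━━━┓  
          ┃ HexEditor                 ┃  
          ┠───────────────────────────┨  
          ┃00000000  25 50 44 46 2d 31┃  
━━━━━━━━━━┃00000010  e0 0e bf e1 63 12┃  
 HexEditor┃00000020  3c 1a f3 37 ad 2a┃  
──────────┃00000030  2f 0c 99 99 99 99┃  
00000000  ┃00000040  3a 3a 3a 9d ad 01┃  
00000010  ┃00000050  45 45 45 45 45 45┃  
00000020  ┃00000060  5f 56 77 0f b4 66┃  
00000030  ┃00000070  0a 7d dc e5 ae ae┃  
00000040  ┃00000080  d4 32 f2 96 a7 db┃  
00000050  ┃                           ┃  
          ┃                           ┃  
          ┃                           ┃  
          ┃                           ┃  
          ┃                           ┃  
          ┃                           ┃  
          ┗━━━━━━━━━━━━━━━━━━━━━━━━━━━┛  


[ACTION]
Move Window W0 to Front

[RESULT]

          ┏━━━━━━━━━━━━━━━━━━━━━━━━━━━┓  
          ┃ HexEditor                 ┃  
          ┠───────────────────────────┨  
          ┃00000000  25 50 44 46 2d 31┃  
━━━━━━━━━━━━━━━━━━━━━━━━━━━━━━━━━━━┓12┃  
 HexEditor                         ┃2a┃  
───────────────────────────────────┨99┃  
00000000  0a 0c 99 f7 c6 ff 5a ab  ┃01┃  
00000010  18 79 ab 85 57 8d fa d1  ┃45┃  
00000020  eb eb 3d dc 44 12 ab 27  ┃66┃  
00000030  c7 6b bf 6a 6f c6 ae c6  ┃ae┃  
00000040  3b 2a 52 59 62 d5 78 d0  ┃db┃  
00000050  95 55 55 55 55 18 0e ab  ┃  ┃  
                                   ┃  ┃  
                                   ┃  ┃  
                                   ┃  ┃  
                                   ┃  ┃  
                                   ┃  ┃  
                                   ┃━━┛  


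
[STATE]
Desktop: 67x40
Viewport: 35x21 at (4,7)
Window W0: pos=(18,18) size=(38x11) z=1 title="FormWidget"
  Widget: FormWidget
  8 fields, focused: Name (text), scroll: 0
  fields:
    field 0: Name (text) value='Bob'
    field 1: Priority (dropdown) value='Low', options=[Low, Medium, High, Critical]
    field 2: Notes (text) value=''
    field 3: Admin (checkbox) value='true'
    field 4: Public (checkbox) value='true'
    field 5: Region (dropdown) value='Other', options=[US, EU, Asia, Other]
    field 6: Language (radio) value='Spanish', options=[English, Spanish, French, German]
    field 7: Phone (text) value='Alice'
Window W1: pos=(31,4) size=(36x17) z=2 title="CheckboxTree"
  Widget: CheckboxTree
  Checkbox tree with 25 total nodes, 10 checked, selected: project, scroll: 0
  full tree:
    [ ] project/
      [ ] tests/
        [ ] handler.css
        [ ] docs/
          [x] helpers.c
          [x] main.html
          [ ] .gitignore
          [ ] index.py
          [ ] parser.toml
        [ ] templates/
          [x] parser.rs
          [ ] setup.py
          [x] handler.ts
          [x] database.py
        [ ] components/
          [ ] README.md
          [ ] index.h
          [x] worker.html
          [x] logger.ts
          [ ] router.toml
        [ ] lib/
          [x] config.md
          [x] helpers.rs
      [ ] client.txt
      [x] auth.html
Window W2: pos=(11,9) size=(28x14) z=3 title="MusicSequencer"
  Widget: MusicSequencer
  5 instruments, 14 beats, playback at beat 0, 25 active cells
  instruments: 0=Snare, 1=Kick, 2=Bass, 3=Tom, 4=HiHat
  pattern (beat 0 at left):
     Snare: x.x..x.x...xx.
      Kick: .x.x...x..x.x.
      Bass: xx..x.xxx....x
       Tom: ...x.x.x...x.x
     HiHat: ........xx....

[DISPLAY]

                           ┃>[-] pr
                           ┃   [-] 
       ┏━━━━━━━━━━━━━━━━━━━━━━━━━━┓
       ┃ MusicSequencer           ┃
       ┠──────────────────────────┨
       ┃      ▼1234567890123      ┃
       ┃ Snare█·█··█·█···██·      ┃
       ┃  Kick·█·█···█··█·█·      ┃
       ┃  Bass██··█·███····█      ┃
       ┃   Tom···█·█·█···█·█      ┃
       ┃ HiHat········██····      ┃
       ┃                          ┃
       ┃                          ┃
       ┃                          ┃
       ┃                          ┃
       ┗━━━━━━━━━━━━━━━━━━━━━━━━━━┛
              ┃  Notes:      [     
              ┃  Admin:      [x]   
              ┃  Public:     [x]   
              ┃  Region:     [Other
              ┃  Language:   ( ) En


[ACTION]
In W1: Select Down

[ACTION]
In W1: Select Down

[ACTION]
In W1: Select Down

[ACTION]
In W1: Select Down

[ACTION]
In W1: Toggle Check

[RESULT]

                           ┃ [-] pr
                           ┃   [-] 
       ┏━━━━━━━━━━━━━━━━━━━━━━━━━━┓
       ┃ MusicSequencer           ┃
       ┠──────────────────────────┨
       ┃      ▼1234567890123      ┃
       ┃ Snare█·█··█·█···██·      ┃
       ┃  Kick·█·█···█··█·█·      ┃
       ┃  Bass██··█·███····█      ┃
       ┃   Tom···█·█·█···█·█      ┃
       ┃ HiHat········██····      ┃
       ┃                          ┃
       ┃                          ┃
       ┃                          ┃
       ┃                          ┃
       ┗━━━━━━━━━━━━━━━━━━━━━━━━━━┛
              ┃  Notes:      [     
              ┃  Admin:      [x]   
              ┃  Public:     [x]   
              ┃  Region:     [Other
              ┃  Language:   ( ) En


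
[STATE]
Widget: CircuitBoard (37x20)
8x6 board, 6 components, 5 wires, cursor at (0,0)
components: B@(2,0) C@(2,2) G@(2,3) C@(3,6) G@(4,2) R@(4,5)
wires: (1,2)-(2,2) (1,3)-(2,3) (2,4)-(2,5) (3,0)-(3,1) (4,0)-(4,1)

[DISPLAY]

   0 1 2 3 4 5 6 7                   
0  [.]                               
                                     
1           ·   ·                    
            │   │                    
2   B       C   G   · ─ ·            
                                     
3   · ─ ·                   C        
                                     
4   · ─ ·   G           R            
                                     
5                                    
Cursor: (0,0)                        
                                     
                                     
                                     
                                     
                                     
                                     
                                     


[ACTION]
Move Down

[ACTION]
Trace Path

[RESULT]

   0 1 2 3 4 5 6 7                   
0                                    
                                     
1  [.]      ·   ·                    
            │   │                    
2   B       C   G   · ─ ·            
                                     
3   · ─ ·                   C        
                                     
4   · ─ ·   G           R            
                                     
5                                    
Cursor: (1,0)  Trace: No connections 
                                     
                                     
                                     
                                     
                                     
                                     
                                     


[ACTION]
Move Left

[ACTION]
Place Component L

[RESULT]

   0 1 2 3 4 5 6 7                   
0                                    
                                     
1  [L]      ·   ·                    
            │   │                    
2   B       C   G   · ─ ·            
                                     
3   · ─ ·                   C        
                                     
4   · ─ ·   G           R            
                                     
5                                    
Cursor: (1,0)  Trace: No connections 
                                     
                                     
                                     
                                     
                                     
                                     
                                     


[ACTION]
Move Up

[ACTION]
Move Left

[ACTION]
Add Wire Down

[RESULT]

   0 1 2 3 4 5 6 7                   
0  [.]                               
    │                                
1   L       ·   ·                    
            │   │                    
2   B       C   G   · ─ ·            
                                     
3   · ─ ·                   C        
                                     
4   · ─ ·   G           R            
                                     
5                                    
Cursor: (0,0)  Trace: No connections 
                                     
                                     
                                     
                                     
                                     
                                     
                                     


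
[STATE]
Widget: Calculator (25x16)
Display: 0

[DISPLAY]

                        0
┌───┬───┬───┬───┐        
│ 7 │ 8 │ 9 │ ÷ │        
├───┼───┼───┼───┤        
│ 4 │ 5 │ 6 │ × │        
├───┼───┼───┼───┤        
│ 1 │ 2 │ 3 │ - │        
├───┼───┼───┼───┤        
│ 0 │ . │ = │ + │        
├───┼───┼───┼───┤        
│ C │ MC│ MR│ M+│        
└───┴───┴───┴───┘        
                         
                         
                         
                         


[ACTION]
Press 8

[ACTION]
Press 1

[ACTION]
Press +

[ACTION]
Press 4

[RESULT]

                        4
┌───┬───┬───┬───┐        
│ 7 │ 8 │ 9 │ ÷ │        
├───┼───┼───┼───┤        
│ 4 │ 5 │ 6 │ × │        
├───┼───┼───┼───┤        
│ 1 │ 2 │ 3 │ - │        
├───┼───┼───┼───┤        
│ 0 │ . │ = │ + │        
├───┼───┼───┼───┤        
│ C │ MC│ MR│ M+│        
└───┴───┴───┴───┘        
                         
                         
                         
                         


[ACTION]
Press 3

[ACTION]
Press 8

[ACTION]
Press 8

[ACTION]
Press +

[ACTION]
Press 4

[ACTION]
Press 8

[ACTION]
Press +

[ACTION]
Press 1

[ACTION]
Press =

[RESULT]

                     4518
┌───┬───┬───┬───┐        
│ 7 │ 8 │ 9 │ ÷ │        
├───┼───┼───┼───┤        
│ 4 │ 5 │ 6 │ × │        
├───┼───┼───┼───┤        
│ 1 │ 2 │ 3 │ - │        
├───┼───┼───┼───┤        
│ 0 │ . │ = │ + │        
├───┼───┼───┼───┤        
│ C │ MC│ MR│ M+│        
└───┴───┴───┴───┘        
                         
                         
                         
                         


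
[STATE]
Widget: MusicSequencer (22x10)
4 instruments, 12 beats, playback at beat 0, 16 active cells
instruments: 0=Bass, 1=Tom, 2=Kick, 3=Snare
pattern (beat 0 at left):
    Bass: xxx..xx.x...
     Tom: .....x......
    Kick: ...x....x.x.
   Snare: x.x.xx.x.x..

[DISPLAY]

      ▼12345678901    
  Bass███··██·█···    
   Tom·····█······    
  Kick···█····█·█·    
 Snare█·█·██·█·█··    
                      
                      
                      
                      
                      


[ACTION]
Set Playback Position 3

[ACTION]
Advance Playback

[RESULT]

      0123▼5678901    
  Bass███··██·█···    
   Tom·····█······    
  Kick···█····█·█·    
 Snare█·█·██·█·█··    
                      
                      
                      
                      
                      


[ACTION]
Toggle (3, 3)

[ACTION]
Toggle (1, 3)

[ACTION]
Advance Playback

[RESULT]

      01234▼678901    
  Bass███··██·█···    
   Tom···█·█······    
  Kick···█····█·█·    
 Snare█·████·█·█··    
                      
                      
                      
                      
                      


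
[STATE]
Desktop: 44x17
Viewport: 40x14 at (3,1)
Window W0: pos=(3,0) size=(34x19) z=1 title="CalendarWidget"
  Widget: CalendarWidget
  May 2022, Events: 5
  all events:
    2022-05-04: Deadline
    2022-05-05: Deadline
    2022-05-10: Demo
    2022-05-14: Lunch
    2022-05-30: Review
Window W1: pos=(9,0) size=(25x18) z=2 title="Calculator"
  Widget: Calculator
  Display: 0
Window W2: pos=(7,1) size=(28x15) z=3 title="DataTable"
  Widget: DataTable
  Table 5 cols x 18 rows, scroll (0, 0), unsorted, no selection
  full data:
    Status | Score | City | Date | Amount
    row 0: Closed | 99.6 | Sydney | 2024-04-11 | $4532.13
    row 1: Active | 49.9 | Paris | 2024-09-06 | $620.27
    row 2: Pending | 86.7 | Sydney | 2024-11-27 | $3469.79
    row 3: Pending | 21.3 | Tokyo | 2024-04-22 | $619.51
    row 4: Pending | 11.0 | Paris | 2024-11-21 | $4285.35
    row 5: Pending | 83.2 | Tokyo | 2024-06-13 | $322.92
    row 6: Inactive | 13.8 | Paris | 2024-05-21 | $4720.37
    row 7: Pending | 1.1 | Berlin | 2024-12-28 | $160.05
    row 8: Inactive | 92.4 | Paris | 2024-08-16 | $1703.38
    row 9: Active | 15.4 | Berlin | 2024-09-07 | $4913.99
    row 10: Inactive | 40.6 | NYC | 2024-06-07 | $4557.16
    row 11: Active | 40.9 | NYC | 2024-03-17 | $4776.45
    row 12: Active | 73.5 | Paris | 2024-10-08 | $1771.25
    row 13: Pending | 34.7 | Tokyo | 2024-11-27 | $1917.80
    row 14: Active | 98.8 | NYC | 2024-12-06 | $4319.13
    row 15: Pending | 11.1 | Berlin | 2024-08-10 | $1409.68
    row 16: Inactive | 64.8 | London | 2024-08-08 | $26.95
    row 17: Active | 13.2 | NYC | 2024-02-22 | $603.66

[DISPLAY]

┃ Ca┏━━━━━━━━━━━━━━━━━━━━━━━━━━┓ ┃      
┠───┃ DataTable                ┃─┨      
┃   ┠──────────────────────────┨ ┃      
┃Mo ┃Status  │Score│City  │Date┃ ┃      
┃   ┃────────┼─────┼──────┼────┃ ┃      
┃ 2 ┃Closed  │99.6 │Sydney│2024┃ ┃      
┃ 9 ┃Active  │49.9 │Paris │2024┃ ┃      
┃16 ┃Pending │86.7 │Sydney│2024┃ ┃      
┃23 ┃Pending │21.3 │Tokyo │2024┃ ┃      
┃30*┃Pending │11.0 │Paris │2024┃ ┃      
┃   ┃Pending │83.2 │Tokyo │2024┃ ┃      
┃   ┃Inactive│13.8 │Paris │2024┃ ┃      
┃   ┃Pending │1.1  │Berlin│2024┃ ┃      
┃   ┃Inactive│92.4 │Paris │2024┃ ┃      


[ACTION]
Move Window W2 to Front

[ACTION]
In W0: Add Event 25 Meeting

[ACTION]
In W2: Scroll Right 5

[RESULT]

┃ Ca┏━━━━━━━━━━━━━━━━━━━━━━━━━━┓ ┃      
┠───┃ DataTable                ┃─┨      
┃   ┠──────────────────────────┨ ┃      
┃Mo ┃s  │Score│City  │Date     ┃ ┃      
┃   ┃───┼─────┼──────┼─────────┃ ┃      
┃ 2 ┃d  │99.6 │Sydney│2024-04-1┃ ┃      
┃ 9 ┃e  │49.9 │Paris │2024-09-0┃ ┃      
┃16 ┃ng │86.7 │Sydney│2024-11-2┃ ┃      
┃23 ┃ng │21.3 │Tokyo │2024-04-2┃ ┃      
┃30*┃ng │11.0 │Paris │2024-11-2┃ ┃      
┃   ┃ng │83.2 │Tokyo │2024-06-1┃ ┃      
┃   ┃ive│13.8 │Paris │2024-05-2┃ ┃      
┃   ┃ng │1.1  │Berlin│2024-12-2┃ ┃      
┃   ┃ive│92.4 │Paris │2024-08-1┃ ┃      


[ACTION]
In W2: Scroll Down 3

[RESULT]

┃ Ca┏━━━━━━━━━━━━━━━━━━━━━━━━━━┓ ┃      
┠───┃ DataTable                ┃─┨      
┃   ┠──────────────────────────┨ ┃      
┃Mo ┃s  │Score│City  │Date     ┃ ┃      
┃   ┃───┼─────┼──────┼─────────┃ ┃      
┃ 2 ┃ng │21.3 │Tokyo │2024-04-2┃ ┃      
┃ 9 ┃ng │11.0 │Paris │2024-11-2┃ ┃      
┃16 ┃ng │83.2 │Tokyo │2024-06-1┃ ┃      
┃23 ┃ive│13.8 │Paris │2024-05-2┃ ┃      
┃30*┃ng │1.1  │Berlin│2024-12-2┃ ┃      
┃   ┃ive│92.4 │Paris │2024-08-1┃ ┃      
┃   ┃e  │15.4 │Berlin│2024-09-0┃ ┃      
┃   ┃ive│40.6 │NYC   │2024-06-0┃ ┃      
┃   ┃e  │40.9 │NYC   │2024-03-1┃ ┃      


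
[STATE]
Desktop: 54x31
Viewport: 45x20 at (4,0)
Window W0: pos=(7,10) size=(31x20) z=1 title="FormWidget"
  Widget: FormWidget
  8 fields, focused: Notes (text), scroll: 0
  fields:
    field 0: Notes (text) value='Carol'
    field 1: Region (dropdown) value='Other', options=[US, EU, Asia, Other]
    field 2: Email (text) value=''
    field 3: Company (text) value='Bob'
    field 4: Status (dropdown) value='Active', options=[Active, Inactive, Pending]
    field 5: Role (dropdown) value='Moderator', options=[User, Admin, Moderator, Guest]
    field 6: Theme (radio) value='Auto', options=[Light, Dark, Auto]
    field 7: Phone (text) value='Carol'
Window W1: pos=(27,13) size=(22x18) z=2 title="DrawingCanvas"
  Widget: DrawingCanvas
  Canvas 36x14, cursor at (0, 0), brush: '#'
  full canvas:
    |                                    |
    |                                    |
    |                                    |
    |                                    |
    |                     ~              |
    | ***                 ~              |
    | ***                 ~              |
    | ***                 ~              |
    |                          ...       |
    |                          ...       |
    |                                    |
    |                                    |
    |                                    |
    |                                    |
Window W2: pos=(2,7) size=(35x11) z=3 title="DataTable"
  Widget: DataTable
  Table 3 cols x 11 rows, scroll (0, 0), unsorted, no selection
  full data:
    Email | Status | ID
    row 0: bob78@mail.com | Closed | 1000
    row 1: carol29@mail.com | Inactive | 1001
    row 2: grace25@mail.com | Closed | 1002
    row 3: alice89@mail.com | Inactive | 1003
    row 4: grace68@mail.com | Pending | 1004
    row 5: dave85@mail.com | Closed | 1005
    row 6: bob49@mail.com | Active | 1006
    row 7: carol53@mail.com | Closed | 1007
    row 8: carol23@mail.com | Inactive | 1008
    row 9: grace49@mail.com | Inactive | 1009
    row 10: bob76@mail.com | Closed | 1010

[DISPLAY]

                                             
                                             
                                             
                                             
                                             
                                             
                                             
━━━━━━━━━━━━━━━━━━━━━━━━━━━━━━━━┓            
DataTable                       ┃            
────────────────────────────────┨            
mail           │Status  │ID     ┃┓           
───────────────┼────────┼────   ┃┃           
ob78@mail.com  │Closed  │1000   ┃┨           
arol29@mail.com│Inactive│1001   ┃━━━━━━━━━━━┓
race25@mail.com│Closed  │1002   ┃anvas      ┃
lice89@mail.com│Inactive│1003   ┃───────────┨
race68@mail.com│Pending │1004   ┃           ┃
━━━━━━━━━━━━━━━━━━━━━━━━━━━━━━━━┛           ┃
   ┃  Role:       [Mode┃                    ┃
   ┃  Theme:      ( ) L┃                    ┃


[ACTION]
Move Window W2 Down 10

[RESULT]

                                             
                                             
                                             
                                             
                                             
                                             
                                             
                                             
                                             
                                             
   ┏━━━━━━━━━━━━━━━━━━━━━━━━━━━━━┓           
   ┃ FormWidget                  ┃           
   ┠─────────────────────────────┨           
   ┃> Notes:      [Caro┏━━━━━━━━━━━━━━━━━━━━┓
   ┃  Region:     [Othe┃ DrawingCanvas      ┃
   ┃  Email:      [    ┠────────────────────┨
   ┃  Company:    [Bob ┃+                   ┃
━━━━━━━━━━━━━━━━━━━━━━━━━━━━━━━━┓           ┃
DataTable                       ┃           ┃
────────────────────────────────┨           ┃


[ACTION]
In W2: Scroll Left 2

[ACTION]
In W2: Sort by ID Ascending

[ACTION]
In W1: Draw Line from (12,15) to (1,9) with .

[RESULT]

                                             
                                             
                                             
                                             
                                             
                                             
                                             
                                             
                                             
                                             
   ┏━━━━━━━━━━━━━━━━━━━━━━━━━━━━━┓           
   ┃ FormWidget                  ┃           
   ┠─────────────────────────────┨           
   ┃> Notes:      [Caro┏━━━━━━━━━━━━━━━━━━━━┓
   ┃  Region:     [Othe┃ DrawingCanvas      ┃
   ┃  Email:      [    ┠────────────────────┨
   ┃  Company:    [Bob ┃+                   ┃
━━━━━━━━━━━━━━━━━━━━━━━━━━━━━━━━┓.          ┃
DataTable                       ┃ .         ┃
────────────────────────────────┨ .         ┃


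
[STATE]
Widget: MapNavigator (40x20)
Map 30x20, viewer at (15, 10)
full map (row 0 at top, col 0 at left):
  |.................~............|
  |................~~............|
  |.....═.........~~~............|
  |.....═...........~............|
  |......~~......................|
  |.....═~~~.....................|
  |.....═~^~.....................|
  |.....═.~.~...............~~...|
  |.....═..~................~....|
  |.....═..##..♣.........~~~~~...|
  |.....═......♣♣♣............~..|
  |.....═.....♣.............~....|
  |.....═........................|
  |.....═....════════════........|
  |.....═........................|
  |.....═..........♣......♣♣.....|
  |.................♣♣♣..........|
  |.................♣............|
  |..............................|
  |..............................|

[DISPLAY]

     .................~............     
     ................~~............     
     .....═.........~~~............     
     .....═...........~............     
     ......~~......................     
     .....═~~~.....................     
     .....═~^~.....................     
     .....═.~.~...............~~...     
     .....═..~................~....     
     .....═..##..♣.........~~~~~...     
     .....═......♣♣♣@...........~..     
     .....═.....♣.............~....     
     .....═........................     
     .....═....════════════........     
     .....═........................     
     .....═..........♣......♣♣.....     
     .................♣♣♣..........     
     .................♣............     
     ..............................     
     ..............................     


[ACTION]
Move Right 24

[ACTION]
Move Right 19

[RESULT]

........~............                   
.......~~............                   
......~~~............                   
........~............                   
.....................                   
.....................                   
.....................                   
~...............~~...                   
................~....                   
#..♣.........~~~~~...                   
...♣♣♣............~.@                   
..♣.............~....                   
.....................                   
.════════════........                   
.....................                   
.......♣......♣♣.....                   
........♣♣♣..........                   
........♣............                   
.....................                   
.....................                   


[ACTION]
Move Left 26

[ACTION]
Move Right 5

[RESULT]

            .................~..........
            ................~~..........
            .....═.........~~~..........
            .....═...........~..........
            ......~~....................
            .....═~~~...................
            .....═~^~...................
            .....═.~.~...............~~.
            .....═..~................~..
            .....═..##..♣.........~~~~~.
            .....═..@...♣♣♣............~
            .....═.....♣.............~..
            .....═......................
            .....═....════════════......
            .....═......................
            .....═..........♣......♣♣...
            .................♣♣♣........
            .................♣..........
            ............................
            ............................


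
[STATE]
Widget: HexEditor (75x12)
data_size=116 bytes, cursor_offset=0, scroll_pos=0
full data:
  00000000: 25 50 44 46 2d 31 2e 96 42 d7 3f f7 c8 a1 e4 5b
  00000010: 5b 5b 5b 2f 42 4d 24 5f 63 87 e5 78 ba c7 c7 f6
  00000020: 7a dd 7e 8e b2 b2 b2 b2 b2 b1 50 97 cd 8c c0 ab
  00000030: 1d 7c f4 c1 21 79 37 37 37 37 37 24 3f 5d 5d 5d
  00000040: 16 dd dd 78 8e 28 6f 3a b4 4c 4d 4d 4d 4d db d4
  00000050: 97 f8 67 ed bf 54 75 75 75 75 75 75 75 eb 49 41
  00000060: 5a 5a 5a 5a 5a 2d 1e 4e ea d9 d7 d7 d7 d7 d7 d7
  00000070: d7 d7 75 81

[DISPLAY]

00000000  25 50 44 46 2d 31 2e 96  42 d7 3f f7 c8 a1 e4 5b  |%PDF-1..B.?...
00000010  5b 5b 5b 2f 42 4d 24 5f  63 87 e5 78 ba c7 c7 f6  |[[[/BM$_c..x..
00000020  7a dd 7e 8e b2 b2 b2 b2  b2 b1 50 97 cd 8c c0 ab  |z.~.......P...
00000030  1d 7c f4 c1 21 79 37 37  37 37 37 24 3f 5d 5d 5d  |.|..!y77777$?]
00000040  16 dd dd 78 8e 28 6f 3a  b4 4c 4d 4d 4d 4d db d4  |...x.(o:.LMMMM
00000050  97 f8 67 ed bf 54 75 75  75 75 75 75 75 eb 49 41  |..g..Tuuuuuuu.
00000060  5a 5a 5a 5a 5a 2d 1e 4e  ea d9 d7 d7 d7 d7 d7 d7  |ZZZZZ-.N......
00000070  d7 d7 75 81                                       |..u.          
                                                                           
                                                                           
                                                                           
                                                                           


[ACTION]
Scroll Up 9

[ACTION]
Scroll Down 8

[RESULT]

00000070  d7 d7 75 81                                       |..u.          
                                                                           
                                                                           
                                                                           
                                                                           
                                                                           
                                                                           
                                                                           
                                                                           
                                                                           
                                                                           
                                                                           


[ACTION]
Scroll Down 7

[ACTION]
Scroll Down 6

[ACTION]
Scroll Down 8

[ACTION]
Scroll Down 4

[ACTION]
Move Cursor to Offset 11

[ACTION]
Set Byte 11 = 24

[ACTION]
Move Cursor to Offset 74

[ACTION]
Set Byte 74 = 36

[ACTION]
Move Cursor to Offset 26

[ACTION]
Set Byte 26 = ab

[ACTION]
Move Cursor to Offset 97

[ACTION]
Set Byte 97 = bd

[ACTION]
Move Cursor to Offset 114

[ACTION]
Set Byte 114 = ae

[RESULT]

00000070  d7 d7 AE 81                                       |....          
                                                                           
                                                                           
                                                                           
                                                                           
                                                                           
                                                                           
                                                                           
                                                                           
                                                                           
                                                                           
                                                                           
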